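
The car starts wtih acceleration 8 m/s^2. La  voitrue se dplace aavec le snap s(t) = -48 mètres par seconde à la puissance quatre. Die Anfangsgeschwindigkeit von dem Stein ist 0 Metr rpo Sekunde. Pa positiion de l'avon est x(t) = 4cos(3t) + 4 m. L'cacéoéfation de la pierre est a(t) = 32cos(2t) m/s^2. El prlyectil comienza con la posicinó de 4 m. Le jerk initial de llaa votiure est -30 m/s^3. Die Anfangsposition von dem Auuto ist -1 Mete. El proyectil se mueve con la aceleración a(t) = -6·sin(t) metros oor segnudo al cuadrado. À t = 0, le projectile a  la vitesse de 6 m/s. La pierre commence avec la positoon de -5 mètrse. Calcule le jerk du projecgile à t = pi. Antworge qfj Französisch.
En partant de l'accélération a(t) = -6·sin(t), nous prenons 1 dérivée. En prenant d/dt de a(t), nous trouvons j(t) = -6·cos(t). De l'équation du jerk j(t) = -6·cos(t), nous substituons t = pi pour obtenir j = 6.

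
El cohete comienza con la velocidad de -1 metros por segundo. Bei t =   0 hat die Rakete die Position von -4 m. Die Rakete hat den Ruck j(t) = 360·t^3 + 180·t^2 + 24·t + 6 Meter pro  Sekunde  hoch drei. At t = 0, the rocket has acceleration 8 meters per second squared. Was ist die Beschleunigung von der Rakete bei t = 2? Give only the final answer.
Die Beschleunigung bei t = 2 ist a = 1988.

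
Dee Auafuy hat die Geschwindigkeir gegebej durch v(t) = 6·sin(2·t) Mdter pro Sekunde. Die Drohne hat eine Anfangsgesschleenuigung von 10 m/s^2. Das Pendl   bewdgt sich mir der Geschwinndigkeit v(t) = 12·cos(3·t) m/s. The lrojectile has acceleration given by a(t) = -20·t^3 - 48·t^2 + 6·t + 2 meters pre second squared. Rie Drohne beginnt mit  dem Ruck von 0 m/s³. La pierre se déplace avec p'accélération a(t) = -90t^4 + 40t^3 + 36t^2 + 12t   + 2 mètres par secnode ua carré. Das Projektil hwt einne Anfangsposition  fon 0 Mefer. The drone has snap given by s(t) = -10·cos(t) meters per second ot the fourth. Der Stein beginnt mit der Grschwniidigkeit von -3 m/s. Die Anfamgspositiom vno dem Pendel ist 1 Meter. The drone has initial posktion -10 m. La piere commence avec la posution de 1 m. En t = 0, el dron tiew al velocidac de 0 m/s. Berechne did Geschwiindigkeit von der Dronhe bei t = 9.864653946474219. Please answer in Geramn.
Wir müssen das Integral unserer Gleichung für den Snap s(t) = -10·cos(t) 3-mal finden. Mit ∫s(t)dt und Anwendung von j(0) = 0, finden wir j(t) = -10·sin(t). Mit ∫j(t)dt und Anwendung von a(0) = 10, finden wir a(t) = 10·cos(t). Die Stammfunktion von der Beschleunigung, mit v(0) = 0, ergibt die Geschwindigkeit: v(t) = 10·sin(t). Aus der Gleichung für die Geschwindigkeit v(t) = 10·sin(t), setzen wir t = 9.864653946474219 ein und erhalten v = -4.25827259651100.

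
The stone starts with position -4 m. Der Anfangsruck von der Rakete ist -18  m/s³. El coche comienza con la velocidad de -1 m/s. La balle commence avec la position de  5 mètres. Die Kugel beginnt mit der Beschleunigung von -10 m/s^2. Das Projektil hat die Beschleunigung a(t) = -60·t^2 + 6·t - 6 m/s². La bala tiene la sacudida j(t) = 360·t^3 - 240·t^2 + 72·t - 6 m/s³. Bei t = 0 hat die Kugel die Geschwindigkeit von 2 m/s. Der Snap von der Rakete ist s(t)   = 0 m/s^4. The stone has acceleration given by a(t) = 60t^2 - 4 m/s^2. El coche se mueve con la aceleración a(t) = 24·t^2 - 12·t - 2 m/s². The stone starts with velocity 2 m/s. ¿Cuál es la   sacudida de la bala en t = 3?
Usando j(t) = 360·t^3 - 240·t^2 + 72·t - 6 y sustituyendo t = 3, encontramos j = 7770.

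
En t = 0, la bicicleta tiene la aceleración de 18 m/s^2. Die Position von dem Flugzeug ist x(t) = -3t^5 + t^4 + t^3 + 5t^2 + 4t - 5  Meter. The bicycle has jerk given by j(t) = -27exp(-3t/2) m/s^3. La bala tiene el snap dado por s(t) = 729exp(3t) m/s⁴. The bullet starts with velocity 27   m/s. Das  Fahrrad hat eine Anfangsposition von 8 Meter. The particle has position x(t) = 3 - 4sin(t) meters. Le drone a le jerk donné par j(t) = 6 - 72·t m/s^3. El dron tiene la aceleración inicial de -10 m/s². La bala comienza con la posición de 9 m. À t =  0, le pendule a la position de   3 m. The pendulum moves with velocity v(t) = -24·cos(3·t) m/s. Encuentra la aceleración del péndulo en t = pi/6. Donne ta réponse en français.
En partant de la vitesse v(t) = -24·cos(3·t), nous prenons 1 dérivée. La dérivée de la vitesse donne l'accélération: a(t) = 72·sin(3·t). Nous avons l'accélération a(t) = 72·sin(3·t). En substituant t = pi/6: a(pi/6) = 72.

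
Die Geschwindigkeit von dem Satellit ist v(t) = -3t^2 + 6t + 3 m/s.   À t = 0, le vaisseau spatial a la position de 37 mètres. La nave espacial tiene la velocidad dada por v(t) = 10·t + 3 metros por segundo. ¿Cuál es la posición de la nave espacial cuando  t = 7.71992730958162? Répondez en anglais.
We must find the integral of our velocity equation v(t) = 10·t + 3 1 time. Finding the antiderivative of v(t) and using x(0) = 37: x(t) = 5·t^2 + 3·t + 37. From the given position equation x(t) = 5·t^2 + 3·t + 37, we substitute t = 7.71992730958162 to get x = 358.146170254865.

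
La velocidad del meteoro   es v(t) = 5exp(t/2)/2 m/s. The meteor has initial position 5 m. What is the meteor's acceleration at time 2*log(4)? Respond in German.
Wir müssen unsere Gleichung für die Geschwindigkeit v(t) = 5·exp(t/2)/2 1-mal ableiten. Durch Ableiten von der Geschwindigkeit erhalten wir die Beschleunigung: a(t) = 5·exp(t/2)/4. Wir haben die Beschleunigung a(t) = 5·exp(t/2)/4. Durch Einsetzen von t = 2*log(4): a(2*log(4)) = 5.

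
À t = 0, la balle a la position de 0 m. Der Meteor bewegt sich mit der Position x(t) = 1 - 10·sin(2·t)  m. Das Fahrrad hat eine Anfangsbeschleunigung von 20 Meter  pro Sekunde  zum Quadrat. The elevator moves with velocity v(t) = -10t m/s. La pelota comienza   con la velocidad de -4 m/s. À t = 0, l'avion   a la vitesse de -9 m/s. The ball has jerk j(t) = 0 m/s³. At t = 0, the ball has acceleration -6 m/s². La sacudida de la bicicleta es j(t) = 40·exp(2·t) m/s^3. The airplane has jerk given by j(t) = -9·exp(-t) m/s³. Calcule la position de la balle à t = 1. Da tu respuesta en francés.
Nous devons trouver la primitive de notre équation du jerk j(t) = 0 3 fois. La primitive du jerk est l'accélération. En utilisant a(0) = -6, nous obtenons a(t) = -6. La primitive de l'accélération, avec v(0) = -4, donne la vitesse: v(t) = -6·t - 4. L'intégrale de la vitesse, avec x(0) = 0, donne la position: x(t) = -3·t^2 - 4·t. Nous avons la position x(t) = -3·t^2 - 4·t. En substituant t = 1: x(1) = -7.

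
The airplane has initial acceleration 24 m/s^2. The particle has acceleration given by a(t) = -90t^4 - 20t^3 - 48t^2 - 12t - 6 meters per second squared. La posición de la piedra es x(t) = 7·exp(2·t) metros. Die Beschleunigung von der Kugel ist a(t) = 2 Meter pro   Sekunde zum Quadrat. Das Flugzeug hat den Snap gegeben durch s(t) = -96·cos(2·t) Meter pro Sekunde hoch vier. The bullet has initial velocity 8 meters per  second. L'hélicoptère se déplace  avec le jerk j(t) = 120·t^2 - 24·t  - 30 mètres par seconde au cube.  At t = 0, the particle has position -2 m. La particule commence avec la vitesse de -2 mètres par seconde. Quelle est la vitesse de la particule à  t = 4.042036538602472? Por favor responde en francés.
Nous devons trouver l'intégrale de notre équation de l'accélération a(t) = -90·t^4 - 20·t^3 - 48·t^2 - 12·t - 6 1 fois. La primitive de l'accélération, avec v(0) = -2, donne la vitesse: v(t) = -18·t^5 - 5·t^4 - 16·t^3 - 6·t^2 - 6·t - 2. Nous avons la vitesse v(t) = -18·t^5 - 5·t^4 - 16·t^3 - 6·t^2 - 6·t - 2. En substituant t = 4.042036538602472: v(4.042036538602472) = -21936.6595843740.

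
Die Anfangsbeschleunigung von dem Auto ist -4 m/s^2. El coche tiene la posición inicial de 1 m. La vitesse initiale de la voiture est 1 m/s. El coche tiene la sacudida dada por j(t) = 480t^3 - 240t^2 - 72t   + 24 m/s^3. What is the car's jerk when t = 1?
Using j(t) = 480·t^3 - 240·t^2 - 72·t + 24 and substituting t = 1, we find j = 192.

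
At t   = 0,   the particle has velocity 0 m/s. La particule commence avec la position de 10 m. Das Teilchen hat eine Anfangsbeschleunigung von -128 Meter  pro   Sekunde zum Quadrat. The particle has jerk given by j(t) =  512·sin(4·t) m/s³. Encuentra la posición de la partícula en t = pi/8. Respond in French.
Nous devons intégrer notre équation du jerk j(t) = 512·sin(4·t) 3 fois. L'intégrale du jerk est l'accélération. En utilisant a(0) = -128, nous obtenons a(t) = -128·cos(4·t). La primitive de l'accélération est la vitesse. En utilisant v(0) = 0, nous obtenons v(t) = -32·sin(4·t). La primitive de la vitesse est la position. En utilisant x(0) = 10, nous obtenons x(t) = 8·cos(4·t) + 2. Nous avons la position x(t) = 8·cos(4·t) + 2. En substituant t = pi/8: x(pi/8) = 2.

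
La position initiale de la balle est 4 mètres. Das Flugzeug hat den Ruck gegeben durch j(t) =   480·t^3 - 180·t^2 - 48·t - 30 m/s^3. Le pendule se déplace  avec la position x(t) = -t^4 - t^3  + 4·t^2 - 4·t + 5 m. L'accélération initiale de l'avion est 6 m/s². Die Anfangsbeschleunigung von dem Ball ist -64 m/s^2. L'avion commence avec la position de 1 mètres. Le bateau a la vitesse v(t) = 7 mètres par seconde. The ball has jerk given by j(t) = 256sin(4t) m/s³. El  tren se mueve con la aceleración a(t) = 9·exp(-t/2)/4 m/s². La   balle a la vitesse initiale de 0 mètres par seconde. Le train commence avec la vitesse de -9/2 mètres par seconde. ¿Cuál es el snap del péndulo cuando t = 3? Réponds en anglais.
Starting from position x(t) = -t^4 - t^3 + 4·t^2 - 4·t + 5, we take 4 derivatives. Differentiating position, we get velocity: v(t) = -4·t^3 - 3·t^2 + 8·t - 4. The derivative of velocity gives acceleration: a(t) = -12·t^2 - 6·t + 8. Taking d/dt of a(t), we find j(t) = -24·t - 6. The derivative of jerk gives snap: s(t) = -24. Using s(t) = -24 and substituting t = 3, we find s = -24.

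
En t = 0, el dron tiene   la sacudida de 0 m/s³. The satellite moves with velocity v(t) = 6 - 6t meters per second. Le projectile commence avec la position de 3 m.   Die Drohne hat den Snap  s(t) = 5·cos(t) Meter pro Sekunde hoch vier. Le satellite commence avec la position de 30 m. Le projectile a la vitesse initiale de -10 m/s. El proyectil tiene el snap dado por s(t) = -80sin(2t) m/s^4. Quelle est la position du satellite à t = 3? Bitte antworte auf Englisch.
To find the answer, we compute 1 integral of v(t) = 6 - 6·t. The antiderivative of velocity is position. Using x(0) = 30, we get x(t) = -3·t^2 + 6·t + 30. We have position x(t) = -3·t^2 + 6·t + 30. Substituting t = 3: x(3) = 21.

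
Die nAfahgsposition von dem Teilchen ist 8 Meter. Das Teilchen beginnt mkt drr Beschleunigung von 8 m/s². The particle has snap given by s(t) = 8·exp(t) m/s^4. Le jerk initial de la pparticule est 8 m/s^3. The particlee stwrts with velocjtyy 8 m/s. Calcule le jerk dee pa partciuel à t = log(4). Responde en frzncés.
En partant du snap s(t) = 8·exp(t), nous prenons 1 intégrale. La primitive du snap est le jerk. En utilisant j(0) = 8, nous obtenons j(t) = 8·exp(t). En utilisant j(t) = 8·exp(t) et en substituant t = log(4), nous trouvons j = 32.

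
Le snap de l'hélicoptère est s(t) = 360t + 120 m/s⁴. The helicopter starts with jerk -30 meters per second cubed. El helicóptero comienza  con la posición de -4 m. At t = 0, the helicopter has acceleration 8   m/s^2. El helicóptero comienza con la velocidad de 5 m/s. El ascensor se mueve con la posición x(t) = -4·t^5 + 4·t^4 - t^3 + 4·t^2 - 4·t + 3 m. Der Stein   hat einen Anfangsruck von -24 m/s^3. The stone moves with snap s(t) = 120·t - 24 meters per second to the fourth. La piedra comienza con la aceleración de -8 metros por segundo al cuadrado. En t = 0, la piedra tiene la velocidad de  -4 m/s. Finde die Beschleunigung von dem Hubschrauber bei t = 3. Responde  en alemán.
Wir müssen die Stammfunktion unserer Gleichung für den Snap s(t) = 360·t + 120 2-mal finden. Durch Integration von dem Snap und Verwendung der Anfangsbedingung j(0) = -30, erhalten wir j(t) = 180·t^2 + 120·t - 30. Durch Integration von dem Ruck und Verwendung der Anfangsbedingung a(0) = 8, erhalten wir a(t) = 60·t^3 + 60·t^2 - 30·t + 8. Wir haben die Beschleunigung a(t) = 60·t^3 + 60·t^2 - 30·t + 8. Durch Einsetzen von t = 3: a(3) = 2078.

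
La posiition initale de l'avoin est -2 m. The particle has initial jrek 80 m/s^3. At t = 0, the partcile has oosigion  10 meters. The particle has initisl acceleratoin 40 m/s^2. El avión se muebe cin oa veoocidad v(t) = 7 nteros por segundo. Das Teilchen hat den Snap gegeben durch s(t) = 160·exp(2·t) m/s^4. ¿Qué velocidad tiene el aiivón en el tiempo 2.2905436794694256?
Usando v(t) = 7 y sustituyendo t = 2.2905436794694256, encontramos v = 7.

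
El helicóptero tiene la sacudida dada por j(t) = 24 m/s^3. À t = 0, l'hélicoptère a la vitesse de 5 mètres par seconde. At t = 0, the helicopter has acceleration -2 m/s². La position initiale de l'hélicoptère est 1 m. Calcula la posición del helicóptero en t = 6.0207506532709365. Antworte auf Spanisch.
Necesitamos integrar nuestra ecuación de la sacudida j(t) = 24 3 veces. La antiderivada de la sacudida es la aceleración. Usando a(0) = -2, obtenemos a(t) = 24·t - 2. Integrando la aceleración y usando la condición inicial v(0) = 5, obtenemos v(t) = 12·t^2 - 2·t + 5. Integrando la velocidad y usando la condición inicial x(0) = 1, obtenemos x(t) = 4·t^3 - t^2 + 5·t + 1. Usando x(t) = 4·t^3 - t^2 + 5·t + 1 y sustituyendo t = 6.0207506532709365, encontramos x = 867.849635242604.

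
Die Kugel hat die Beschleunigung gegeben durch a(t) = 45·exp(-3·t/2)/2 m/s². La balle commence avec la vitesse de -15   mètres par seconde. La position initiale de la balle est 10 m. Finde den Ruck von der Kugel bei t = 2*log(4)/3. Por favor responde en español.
Para resolver esto, necesitamos tomar 1 derivada de nuestra ecuación de la aceleración a(t) = 45·exp(-3·t/2)/2. La derivada de la aceleración da la sacudida: j(t) = -135·exp(-3·t/2)/4. Tenemos la sacudida j(t) = -135·exp(-3·t/2)/4. Sustituyendo t = 2*log(4)/3: j(2*log(4)/3) = -135/16.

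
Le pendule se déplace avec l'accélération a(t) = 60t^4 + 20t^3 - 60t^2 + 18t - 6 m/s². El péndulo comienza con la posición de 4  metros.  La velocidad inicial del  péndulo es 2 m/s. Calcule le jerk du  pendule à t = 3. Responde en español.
Debemos derivar nuestra ecuación de la aceleración a(t) = 60·t^4 + 20·t^3 - 60·t^2 + 18·t - 6 1 vez. La derivada de la aceleración da la sacudida: j(t) = 240·t^3 + 60·t^2 - 120·t + 18. Usando j(t) = 240·t^3 + 60·t^2 - 120·t + 18 y sustituyendo t = 3, encontramos j = 6678.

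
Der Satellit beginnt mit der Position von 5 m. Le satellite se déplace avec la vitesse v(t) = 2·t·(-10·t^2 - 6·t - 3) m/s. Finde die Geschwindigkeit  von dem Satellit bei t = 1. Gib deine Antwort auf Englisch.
We have velocity v(t) = 2·t·(-10·t^2 - 6·t - 3). Substituting t = 1: v(1) = -38.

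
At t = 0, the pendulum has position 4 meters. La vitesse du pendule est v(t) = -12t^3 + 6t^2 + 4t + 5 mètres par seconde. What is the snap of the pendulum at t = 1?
We must differentiate our velocity equation v(t) = -12·t^3 + 6·t^2 + 4·t + 5 3 times. Differentiating velocity, we get acceleration: a(t) = -36·t^2 + 12·t + 4. The derivative of acceleration gives jerk: j(t) = 12 - 72·t. Differentiating jerk, we get snap: s(t) = -72. We have snap s(t) = -72. Substituting t = 1: s(1) = -72.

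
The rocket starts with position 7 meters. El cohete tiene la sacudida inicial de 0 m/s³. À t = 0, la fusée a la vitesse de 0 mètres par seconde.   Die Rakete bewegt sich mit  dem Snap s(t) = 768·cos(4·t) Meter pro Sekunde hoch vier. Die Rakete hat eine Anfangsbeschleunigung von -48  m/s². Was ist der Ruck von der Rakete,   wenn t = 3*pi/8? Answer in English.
To solve this, we need to take 1 integral of our snap equation s(t) = 768·cos(4·t). Taking ∫s(t)dt and applying j(0) = 0, we find j(t) = 192·sin(4·t). We have jerk j(t) = 192·sin(4·t). Substituting t = 3*pi/8: j(3*pi/8) = -192.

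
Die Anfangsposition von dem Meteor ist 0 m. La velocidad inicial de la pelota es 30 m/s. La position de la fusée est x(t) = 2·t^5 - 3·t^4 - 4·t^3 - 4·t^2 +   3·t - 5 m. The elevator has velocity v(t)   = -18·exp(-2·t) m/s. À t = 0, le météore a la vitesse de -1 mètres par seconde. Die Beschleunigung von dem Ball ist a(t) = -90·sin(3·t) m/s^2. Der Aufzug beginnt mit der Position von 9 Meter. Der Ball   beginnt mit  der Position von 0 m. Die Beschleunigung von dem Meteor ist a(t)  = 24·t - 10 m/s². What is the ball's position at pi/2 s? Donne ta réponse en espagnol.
Para resolver esto, necesitamos tomar 2 integrales de nuestra ecuación de la aceleración a(t) = -90·sin(3·t). Integrando la aceleración y usando la condición inicial v(0) = 30, obtenemos v(t) = 30·cos(3·t). Tomando ∫v(t)dt y aplicando x(0) = 0, encontramos x(t) = 10·sin(3·t). Usando x(t) = 10·sin(3·t) y sustituyendo t = pi/2, encontramos x = -10.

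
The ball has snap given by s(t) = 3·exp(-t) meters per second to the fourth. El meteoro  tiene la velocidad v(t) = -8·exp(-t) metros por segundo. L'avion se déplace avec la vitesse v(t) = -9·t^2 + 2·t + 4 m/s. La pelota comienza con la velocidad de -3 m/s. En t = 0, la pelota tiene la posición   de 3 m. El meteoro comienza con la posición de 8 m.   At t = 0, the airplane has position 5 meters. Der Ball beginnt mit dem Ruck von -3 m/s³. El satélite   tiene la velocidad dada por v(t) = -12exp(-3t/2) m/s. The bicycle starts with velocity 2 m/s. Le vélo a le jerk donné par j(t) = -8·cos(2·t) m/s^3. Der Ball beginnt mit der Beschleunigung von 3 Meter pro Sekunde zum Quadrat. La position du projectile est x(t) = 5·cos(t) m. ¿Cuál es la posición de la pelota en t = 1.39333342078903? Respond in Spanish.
Necesitamos integrar nuestra ecuación del snap s(t) = 3·exp(-t) 4 veces. La antiderivada del snap, con j(0) = -3, da la sacudida: j(t) = -3·exp(-t). Tomando ∫j(t)dt y aplicando a(0) = 3, encontramos a(t) = 3·exp(-t). Integrando la aceleración y usando la condición inicial v(0) = -3, obtenemos v(t) = -3·exp(-t). La integral de la velocidad, con x(0) = 3, da la posición: x(t) = 3·exp(-t). De la ecuación de la posición x(t) = 3·exp(-t), sustituimos t = 1.39333342078903 para obtener x = 0.744739242363408.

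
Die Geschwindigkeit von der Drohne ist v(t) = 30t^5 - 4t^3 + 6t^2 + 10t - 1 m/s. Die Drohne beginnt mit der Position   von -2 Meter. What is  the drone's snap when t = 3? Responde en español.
Para resolver esto, necesitamos tomar 3 derivadas de nuestra ecuación de la velocidad v(t) = 30·t^5 - 4·t^3 + 6·t^2 + 10·t - 1. Derivando la velocidad, obtenemos la aceleración: a(t) = 150·t^4 - 12·t^2 + 12·t + 10. Derivando la aceleración, obtenemos la sacudida: j(t) = 600·t^3 - 24·t + 12. Tomando d/dt de j(t), encontramos s(t) = 1800·t^2 - 24. Tenemos el snap s(t) = 1800·t^2 - 24. Sustituyendo t = 3: s(3) = 16176.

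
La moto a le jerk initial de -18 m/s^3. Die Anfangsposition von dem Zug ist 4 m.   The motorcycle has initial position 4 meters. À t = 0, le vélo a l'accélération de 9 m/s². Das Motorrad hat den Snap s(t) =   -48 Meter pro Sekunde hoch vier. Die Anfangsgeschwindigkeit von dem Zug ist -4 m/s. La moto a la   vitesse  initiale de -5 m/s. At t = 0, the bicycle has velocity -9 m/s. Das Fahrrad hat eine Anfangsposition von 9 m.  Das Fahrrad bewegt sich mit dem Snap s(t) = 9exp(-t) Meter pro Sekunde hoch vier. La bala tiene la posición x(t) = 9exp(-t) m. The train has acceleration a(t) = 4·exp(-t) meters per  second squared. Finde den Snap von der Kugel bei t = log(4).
Ausgehend von der Position x(t) = 9·exp(-t), nehmen wir 4 Ableitungen. Die Ableitung von der Position ergibt die Geschwindigkeit: v(t) = -9·exp(-t). Mit d/dt von v(t) finden wir a(t) = 9·exp(-t). Durch Ableiten von der Beschleunigung erhalten wir den Ruck: j(t) = -9·exp(-t). Durch Ableiten von dem Ruck erhalten wir den Snap: s(t) = 9·exp(-t). Aus der Gleichung für den Snap s(t) = 9·exp(-t), setzen wir t = log(4) ein und erhalten s = 9/4.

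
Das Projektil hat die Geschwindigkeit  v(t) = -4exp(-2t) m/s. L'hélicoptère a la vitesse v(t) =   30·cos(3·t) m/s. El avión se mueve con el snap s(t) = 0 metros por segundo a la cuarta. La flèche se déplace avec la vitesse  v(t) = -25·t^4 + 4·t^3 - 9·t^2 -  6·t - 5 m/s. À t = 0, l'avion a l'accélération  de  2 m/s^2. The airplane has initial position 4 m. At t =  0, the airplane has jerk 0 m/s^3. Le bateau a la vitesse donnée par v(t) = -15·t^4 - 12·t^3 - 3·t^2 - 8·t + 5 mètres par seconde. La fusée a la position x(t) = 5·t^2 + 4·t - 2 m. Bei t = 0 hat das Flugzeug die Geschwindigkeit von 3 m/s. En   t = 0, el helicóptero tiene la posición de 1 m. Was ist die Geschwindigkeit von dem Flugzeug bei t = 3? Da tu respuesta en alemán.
Wir müssen unsere Gleichung für den Snap s(t) = 0 3-mal integrieren. Mit ∫s(t)dt und Anwendung von j(0) = 0, finden wir j(t) = 0. Das Integral von dem Ruck, mit a(0) = 2, ergibt die Beschleunigung: a(t) = 2. Die Stammfunktion von der Beschleunigung ist die Geschwindigkeit. Mit v(0) = 3 erhalten wir v(t) = 2·t + 3. Wir haben die Geschwindigkeit v(t) = 2·t + 3. Durch Einsetzen von t = 3: v(3) = 9.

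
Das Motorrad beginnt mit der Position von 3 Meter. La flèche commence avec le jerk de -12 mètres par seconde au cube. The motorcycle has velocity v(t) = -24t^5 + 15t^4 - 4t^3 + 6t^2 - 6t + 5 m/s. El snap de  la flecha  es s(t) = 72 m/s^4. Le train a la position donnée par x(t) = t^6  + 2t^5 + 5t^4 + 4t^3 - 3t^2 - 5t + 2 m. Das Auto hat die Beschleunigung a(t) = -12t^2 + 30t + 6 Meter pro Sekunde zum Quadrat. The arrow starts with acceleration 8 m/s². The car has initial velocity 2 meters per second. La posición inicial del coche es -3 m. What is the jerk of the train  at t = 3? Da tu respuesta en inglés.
We must differentiate our position equation x(t) = t^6 + 2·t^5 + 5·t^4 + 4·t^3 - 3·t^2 - 5·t + 2 3 times. Taking d/dt of x(t), we find v(t) = 6·t^5 + 10·t^4 + 20·t^3 + 12·t^2 - 6·t - 5. The derivative of velocity gives acceleration: a(t) = 30·t^4 + 40·t^3 + 60·t^2 + 24·t - 6. The derivative of acceleration gives jerk: j(t) = 120·t^3 + 120·t^2 + 120·t + 24. Using j(t) = 120·t^3 + 120·t^2 + 120·t + 24 and substituting t = 3, we find j = 4704.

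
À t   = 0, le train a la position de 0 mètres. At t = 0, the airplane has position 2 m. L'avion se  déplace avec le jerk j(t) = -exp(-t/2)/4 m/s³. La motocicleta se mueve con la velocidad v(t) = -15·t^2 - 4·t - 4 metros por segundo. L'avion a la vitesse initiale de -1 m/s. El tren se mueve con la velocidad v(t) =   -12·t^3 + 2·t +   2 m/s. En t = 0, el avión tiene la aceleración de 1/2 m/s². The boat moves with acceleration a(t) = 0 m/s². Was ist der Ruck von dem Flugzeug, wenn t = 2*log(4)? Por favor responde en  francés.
De l'équation du jerk j(t) = -exp(-t/2)/4, nous substituons t = 2*log(4) pour obtenir j = -1/16.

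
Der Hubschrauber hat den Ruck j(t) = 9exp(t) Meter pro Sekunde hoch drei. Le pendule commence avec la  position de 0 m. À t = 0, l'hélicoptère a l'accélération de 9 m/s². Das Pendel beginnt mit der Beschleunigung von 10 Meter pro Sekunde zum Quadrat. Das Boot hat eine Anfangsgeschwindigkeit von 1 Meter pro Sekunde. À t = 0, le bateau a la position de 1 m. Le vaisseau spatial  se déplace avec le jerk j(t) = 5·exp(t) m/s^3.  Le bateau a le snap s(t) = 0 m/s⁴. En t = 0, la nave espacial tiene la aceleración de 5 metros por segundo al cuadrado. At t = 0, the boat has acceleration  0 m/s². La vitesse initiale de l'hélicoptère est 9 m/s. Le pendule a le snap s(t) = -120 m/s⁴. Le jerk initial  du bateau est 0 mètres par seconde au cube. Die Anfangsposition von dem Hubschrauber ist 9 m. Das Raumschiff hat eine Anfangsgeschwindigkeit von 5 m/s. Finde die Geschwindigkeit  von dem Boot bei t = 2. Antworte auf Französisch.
Nous devons intégrer notre équation du snap s(t) = 0 3 fois. L'intégrale du snap est le jerk. En utilisant j(0) = 0, nous obtenons j(t) = 0. En prenant ∫j(t)dt et en appliquant a(0) = 0, nous trouvons a(t) = 0. L'intégrale de l'accélération, avec v(0) = 1, donne la vitesse: v(t) = 1. En utilisant v(t) = 1 et en substituant t = 2, nous trouvons v = 1.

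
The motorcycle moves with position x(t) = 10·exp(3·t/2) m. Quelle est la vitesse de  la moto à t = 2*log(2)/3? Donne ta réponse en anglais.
Starting from position x(t) = 10·exp(3·t/2), we take 1 derivative. Taking d/dt of x(t), we find v(t) = 15·exp(3·t/2). We have velocity v(t) = 15·exp(3·t/2). Substituting t = 2*log(2)/3: v(2*log(2)/3) = 30.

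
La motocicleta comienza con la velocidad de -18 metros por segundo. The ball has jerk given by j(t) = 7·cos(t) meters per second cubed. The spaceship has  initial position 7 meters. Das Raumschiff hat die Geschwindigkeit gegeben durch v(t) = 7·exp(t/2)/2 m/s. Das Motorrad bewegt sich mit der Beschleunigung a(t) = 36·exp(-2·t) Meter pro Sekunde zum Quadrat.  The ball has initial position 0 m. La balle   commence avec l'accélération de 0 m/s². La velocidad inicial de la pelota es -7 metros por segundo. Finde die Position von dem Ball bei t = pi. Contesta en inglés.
We need to integrate our jerk equation j(t) = 7·cos(t) 3 times. Integrating jerk and using the initial condition a(0) = 0, we get a(t) = 7·sin(t). The integral of acceleration, with v(0) = -7, gives velocity: v(t) = -7·cos(t). Taking ∫v(t)dt and applying x(0) = 0, we find x(t) = -7·sin(t). Using x(t) = -7·sin(t) and substituting t = pi, we find x = 0.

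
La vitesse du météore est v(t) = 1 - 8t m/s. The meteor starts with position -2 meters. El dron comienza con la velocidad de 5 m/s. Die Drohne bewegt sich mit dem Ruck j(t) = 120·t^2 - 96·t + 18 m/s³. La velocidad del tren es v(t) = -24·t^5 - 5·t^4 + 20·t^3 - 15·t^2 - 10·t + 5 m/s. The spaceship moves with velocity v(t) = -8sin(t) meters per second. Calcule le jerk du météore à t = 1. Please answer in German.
Wir müssen unsere Gleichung für die Geschwindigkeit v(t) = 1 - 8·t 2-mal ableiten. Mit d/dt von v(t) finden wir a(t) = -8. Die Ableitung von der Beschleunigung ergibt den Ruck: j(t) = 0. Aus der Gleichung für den Ruck j(t) = 0, setzen wir t = 1 ein und erhalten j = 0.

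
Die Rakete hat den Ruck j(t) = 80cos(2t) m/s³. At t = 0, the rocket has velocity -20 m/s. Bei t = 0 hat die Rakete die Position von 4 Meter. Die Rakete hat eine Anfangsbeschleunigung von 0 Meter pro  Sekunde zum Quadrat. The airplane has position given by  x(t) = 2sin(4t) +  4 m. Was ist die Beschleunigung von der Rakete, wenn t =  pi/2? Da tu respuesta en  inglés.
To solve this, we need to take 1 integral of our jerk equation j(t) = 80·cos(2·t). The integral of jerk is acceleration. Using a(0) = 0, we get a(t) = 40·sin(2·t). We have acceleration a(t) = 40·sin(2·t). Substituting t = pi/2: a(pi/2) = 0.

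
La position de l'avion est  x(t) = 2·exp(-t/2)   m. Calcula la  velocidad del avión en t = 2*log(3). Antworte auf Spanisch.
Para resolver esto, necesitamos tomar 1 derivada de nuestra ecuación de la posición x(t) = 2·exp(-t/2). Tomando d/dt de x(t), encontramos v(t) = -exp(-t/2). Usando v(t) = -exp(-t/2) y sustituyendo t = 2*log(3), encontramos v = -1/3.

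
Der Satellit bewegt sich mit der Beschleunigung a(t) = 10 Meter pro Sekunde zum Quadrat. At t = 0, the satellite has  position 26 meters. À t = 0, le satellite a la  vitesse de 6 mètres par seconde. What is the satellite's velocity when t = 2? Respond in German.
Wir müssen die Stammfunktion unserer Gleichung für die Beschleunigung a(t) = 10 1-mal finden. Durch Integration von der Beschleunigung und Verwendung der Anfangsbedingung v(0) = 6, erhalten wir v(t) = 10·t + 6. Aus der Gleichung für die Geschwindigkeit v(t) = 10·t + 6, setzen wir t = 2 ein und erhalten v = 26.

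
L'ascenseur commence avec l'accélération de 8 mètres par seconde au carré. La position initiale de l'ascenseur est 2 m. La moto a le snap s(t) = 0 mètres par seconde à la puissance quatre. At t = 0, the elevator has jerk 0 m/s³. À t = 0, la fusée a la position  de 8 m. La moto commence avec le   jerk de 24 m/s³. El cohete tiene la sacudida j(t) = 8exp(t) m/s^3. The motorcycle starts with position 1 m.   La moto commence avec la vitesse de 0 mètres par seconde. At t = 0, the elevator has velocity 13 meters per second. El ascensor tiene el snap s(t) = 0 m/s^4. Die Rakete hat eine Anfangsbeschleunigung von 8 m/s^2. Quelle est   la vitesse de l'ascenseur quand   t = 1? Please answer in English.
We must find the integral of our snap equation s(t) = 0 3 times. The integral of snap, with j(0) = 0, gives jerk: j(t) = 0. Finding the integral of j(t) and using a(0) = 8: a(t) = 8. Integrating acceleration and using the initial condition v(0) = 13, we get v(t) = 8·t + 13. From the given velocity equation v(t) = 8·t + 13, we substitute t = 1 to get v = 21.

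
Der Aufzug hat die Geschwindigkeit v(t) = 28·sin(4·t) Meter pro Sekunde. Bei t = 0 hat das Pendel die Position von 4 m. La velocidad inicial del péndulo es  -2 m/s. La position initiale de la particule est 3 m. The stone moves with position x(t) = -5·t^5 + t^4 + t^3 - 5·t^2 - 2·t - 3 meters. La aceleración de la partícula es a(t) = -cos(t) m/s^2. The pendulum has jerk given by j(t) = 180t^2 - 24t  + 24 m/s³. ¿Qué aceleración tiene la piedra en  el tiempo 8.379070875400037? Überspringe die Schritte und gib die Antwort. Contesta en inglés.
a(8.379070875400037) = -57945.6948348475.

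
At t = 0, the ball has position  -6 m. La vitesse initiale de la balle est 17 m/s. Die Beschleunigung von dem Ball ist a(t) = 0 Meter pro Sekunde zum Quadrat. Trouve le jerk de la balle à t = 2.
Nous devons dériver notre équation de l'accélération a(t) = 0 1 fois. La dérivée de l'accélération donne le jerk: j(t) = 0. En utilisant j(t) = 0 et en substituant t = 2, nous trouvons j = 0.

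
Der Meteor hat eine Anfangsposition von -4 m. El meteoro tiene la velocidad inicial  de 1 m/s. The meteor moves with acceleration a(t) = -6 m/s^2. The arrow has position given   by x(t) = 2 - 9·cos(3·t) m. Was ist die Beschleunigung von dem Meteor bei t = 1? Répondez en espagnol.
Tenemos la aceleración a(t) = -6. Sustituyendo t = 1: a(1) = -6.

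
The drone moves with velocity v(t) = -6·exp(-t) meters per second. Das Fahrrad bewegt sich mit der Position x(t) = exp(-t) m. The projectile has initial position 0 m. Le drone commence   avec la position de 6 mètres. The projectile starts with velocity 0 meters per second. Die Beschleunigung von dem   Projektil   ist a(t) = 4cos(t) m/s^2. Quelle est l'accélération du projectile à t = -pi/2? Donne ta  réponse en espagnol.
De la ecuación de la aceleración a(t) = 4·cos(t), sustituimos t = -pi/2 para obtener a = 0.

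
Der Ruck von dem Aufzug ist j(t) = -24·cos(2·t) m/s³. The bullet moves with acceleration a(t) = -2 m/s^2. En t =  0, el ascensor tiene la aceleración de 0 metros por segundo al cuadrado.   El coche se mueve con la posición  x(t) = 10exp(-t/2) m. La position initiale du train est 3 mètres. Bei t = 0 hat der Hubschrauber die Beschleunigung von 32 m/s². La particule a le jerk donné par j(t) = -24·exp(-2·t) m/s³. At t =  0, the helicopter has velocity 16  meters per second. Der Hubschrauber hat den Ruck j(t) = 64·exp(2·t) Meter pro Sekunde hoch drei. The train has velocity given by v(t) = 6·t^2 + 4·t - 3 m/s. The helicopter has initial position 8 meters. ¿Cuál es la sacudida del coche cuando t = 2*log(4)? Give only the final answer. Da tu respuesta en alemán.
Die Antwort ist -5/16.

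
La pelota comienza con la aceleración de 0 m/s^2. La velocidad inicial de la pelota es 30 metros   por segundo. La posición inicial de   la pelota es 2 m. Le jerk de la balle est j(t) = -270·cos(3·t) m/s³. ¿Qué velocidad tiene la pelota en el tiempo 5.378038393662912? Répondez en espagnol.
Debemos encontrar la antiderivada de nuestra ecuación de la sacudida j(t) = -270·cos(3·t) 2 veces. Integrando la sacudida y usando la condición inicial a(0) = 0, obtenemos a(t) = -90·sin(3·t). La integral de la aceleración, con v(0) = 30, da la velocidad: v(t) = 30·cos(3·t). De la ecuación de la velocidad v(t) = 30·cos(3·t), sustituimos t = 5.378038393662912 para obtener v = -27.3168951283131.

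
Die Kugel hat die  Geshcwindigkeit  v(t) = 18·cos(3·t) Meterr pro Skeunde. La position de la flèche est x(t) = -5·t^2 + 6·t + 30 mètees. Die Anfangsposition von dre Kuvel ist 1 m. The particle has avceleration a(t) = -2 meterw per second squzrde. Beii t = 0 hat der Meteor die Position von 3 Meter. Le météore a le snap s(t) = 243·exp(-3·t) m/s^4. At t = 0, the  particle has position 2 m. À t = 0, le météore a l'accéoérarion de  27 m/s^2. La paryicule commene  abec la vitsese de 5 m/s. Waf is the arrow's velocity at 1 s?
Starting from position x(t) = -5·t^2 + 6·t + 30, we take 1 derivative. Differentiating position, we get velocity: v(t) = 6 - 10·t. From the given velocity equation v(t) = 6 - 10·t, we substitute t = 1 to get v = -4.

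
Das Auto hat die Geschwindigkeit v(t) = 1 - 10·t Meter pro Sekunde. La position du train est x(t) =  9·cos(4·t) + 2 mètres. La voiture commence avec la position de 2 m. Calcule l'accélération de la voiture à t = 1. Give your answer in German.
Um dies zu lösen, müssen wir 1 Ableitung unserer Gleichung für die Geschwindigkeit v(t) = 1 - 10·t nehmen. Durch Ableiten von der Geschwindigkeit erhalten wir die Beschleunigung: a(t) = -10. Aus der Gleichung für die Beschleunigung a(t) = -10, setzen wir t = 1 ein und erhalten a = -10.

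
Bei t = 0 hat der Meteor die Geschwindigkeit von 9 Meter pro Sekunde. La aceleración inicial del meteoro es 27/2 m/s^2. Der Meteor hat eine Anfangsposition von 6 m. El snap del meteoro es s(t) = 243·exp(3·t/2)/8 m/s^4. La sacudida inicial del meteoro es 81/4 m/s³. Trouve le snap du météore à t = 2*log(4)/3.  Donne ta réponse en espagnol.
Usando s(t) = 243·exp(3·t/2)/8 y sustituyendo t = 2*log(4)/3, encontramos s = 243/2.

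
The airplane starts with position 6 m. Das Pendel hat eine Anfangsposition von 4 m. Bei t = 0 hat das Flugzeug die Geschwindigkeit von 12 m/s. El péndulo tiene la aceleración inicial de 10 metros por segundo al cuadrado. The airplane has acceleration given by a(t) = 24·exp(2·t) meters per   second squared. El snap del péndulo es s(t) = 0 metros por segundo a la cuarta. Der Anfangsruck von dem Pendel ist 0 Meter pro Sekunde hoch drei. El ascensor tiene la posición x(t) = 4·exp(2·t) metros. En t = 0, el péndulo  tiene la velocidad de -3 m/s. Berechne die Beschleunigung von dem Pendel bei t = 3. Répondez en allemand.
Um dies zu lösen, müssen wir 2 Integrale unserer Gleichung für den Snap s(t) = 0 finden. Mit ∫s(t)dt und Anwendung von j(0) = 0, finden wir j(t) = 0. Das Integral von dem Ruck, mit a(0) = 10, ergibt die Beschleunigung: a(t) = 10. Mit a(t) = 10 und Einsetzen von t = 3, finden wir a = 10.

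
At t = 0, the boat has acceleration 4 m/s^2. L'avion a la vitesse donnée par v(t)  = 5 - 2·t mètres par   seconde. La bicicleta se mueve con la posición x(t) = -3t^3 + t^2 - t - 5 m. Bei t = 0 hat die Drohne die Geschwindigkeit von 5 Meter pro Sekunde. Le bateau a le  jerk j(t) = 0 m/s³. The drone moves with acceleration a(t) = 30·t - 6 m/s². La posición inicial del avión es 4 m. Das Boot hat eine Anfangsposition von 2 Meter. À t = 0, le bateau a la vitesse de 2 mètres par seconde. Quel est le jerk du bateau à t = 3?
De l'équation du jerk j(t) = 0, nous substituons t = 3 pour obtenir j = 0.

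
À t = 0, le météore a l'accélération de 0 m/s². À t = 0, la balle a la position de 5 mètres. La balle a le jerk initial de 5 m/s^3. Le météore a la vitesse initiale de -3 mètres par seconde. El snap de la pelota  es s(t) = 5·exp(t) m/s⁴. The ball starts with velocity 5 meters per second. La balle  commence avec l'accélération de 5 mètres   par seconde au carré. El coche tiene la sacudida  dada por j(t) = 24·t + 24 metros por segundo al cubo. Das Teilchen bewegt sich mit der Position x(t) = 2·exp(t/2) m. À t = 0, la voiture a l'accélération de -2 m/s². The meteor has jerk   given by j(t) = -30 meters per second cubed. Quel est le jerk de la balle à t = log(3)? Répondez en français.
En partant du snap s(t) = 5·exp(t), nous prenons 1 intégrale. En intégrant le snap et en utilisant la condition initiale j(0) = 5, nous obtenons j(t) = 5·exp(t). De l'équation du jerk j(t) = 5·exp(t), nous substituons t = log(3) pour obtenir j = 15.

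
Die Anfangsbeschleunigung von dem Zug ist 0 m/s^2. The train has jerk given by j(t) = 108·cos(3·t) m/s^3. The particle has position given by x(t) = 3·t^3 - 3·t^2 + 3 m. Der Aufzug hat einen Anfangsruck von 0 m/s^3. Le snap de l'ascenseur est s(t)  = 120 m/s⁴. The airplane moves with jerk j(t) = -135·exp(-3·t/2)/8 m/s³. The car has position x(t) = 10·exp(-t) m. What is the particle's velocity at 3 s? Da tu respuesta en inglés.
Starting from position x(t) = 3·t^3 - 3·t^2 + 3, we take 1 derivative. The derivative of position gives velocity: v(t) = 9·t^2 - 6·t. We have velocity v(t) = 9·t^2 - 6·t. Substituting t = 3: v(3) = 63.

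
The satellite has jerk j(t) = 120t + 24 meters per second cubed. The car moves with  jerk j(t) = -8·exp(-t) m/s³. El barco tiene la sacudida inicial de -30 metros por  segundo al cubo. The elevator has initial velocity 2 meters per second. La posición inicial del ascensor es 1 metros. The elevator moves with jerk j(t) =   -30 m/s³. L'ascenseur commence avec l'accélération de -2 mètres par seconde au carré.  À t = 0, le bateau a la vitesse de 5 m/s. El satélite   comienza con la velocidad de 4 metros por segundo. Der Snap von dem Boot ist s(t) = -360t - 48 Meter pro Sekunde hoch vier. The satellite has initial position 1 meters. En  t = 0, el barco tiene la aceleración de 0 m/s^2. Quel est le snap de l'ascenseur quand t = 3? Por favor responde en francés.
Nous devons dériver notre équation du jerk j(t) = -30 1 fois. En prenant d/dt de j(t), nous trouvons s(t) = 0. De l'équation du snap s(t) = 0, nous substituons t = 3 pour obtenir s = 0.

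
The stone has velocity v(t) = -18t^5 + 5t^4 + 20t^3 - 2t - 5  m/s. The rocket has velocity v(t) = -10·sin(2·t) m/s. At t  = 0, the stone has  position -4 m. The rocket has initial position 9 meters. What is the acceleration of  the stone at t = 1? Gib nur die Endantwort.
a(1) = -12.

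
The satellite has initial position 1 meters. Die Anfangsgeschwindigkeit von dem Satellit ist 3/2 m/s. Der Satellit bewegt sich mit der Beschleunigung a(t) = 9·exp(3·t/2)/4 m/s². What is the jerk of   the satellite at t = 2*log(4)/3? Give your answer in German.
Um dies zu lösen, müssen wir 1 Ableitung unserer Gleichung für die Beschleunigung a(t) = 9·exp(3·t/2)/4 nehmen. Durch Ableiten von der Beschleunigung erhalten wir den Ruck: j(t) = 27·exp(3·t/2)/8. Wir haben den Ruck j(t) = 27·exp(3·t/2)/8. Durch Einsetzen von t = 2*log(4)/3: j(2*log(4)/3) = 27/2.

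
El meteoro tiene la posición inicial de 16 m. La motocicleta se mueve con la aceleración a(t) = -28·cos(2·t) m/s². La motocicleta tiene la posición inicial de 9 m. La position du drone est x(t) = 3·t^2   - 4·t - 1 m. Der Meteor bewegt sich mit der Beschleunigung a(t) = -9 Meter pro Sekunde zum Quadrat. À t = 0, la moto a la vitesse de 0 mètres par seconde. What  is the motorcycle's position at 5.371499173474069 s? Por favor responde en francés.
Pour résoudre ceci, nous devons prendre 2 primitives de notre équation de l'accélération a(t) = -28·cos(2·t). L'intégrale de l'accélération est la vitesse. En utilisant v(0) = 0, nous obtenons v(t) = -14·sin(2·t). En prenant ∫v(t)dt et en appliquant x(0) = 9, nous trouvons x(t) = 7·cos(2·t) + 2. En utilisant x(t) = 7·cos(2·t) + 2 et en substituant t = 5.371499173474069, nous trouvons x = 0.250707024258082.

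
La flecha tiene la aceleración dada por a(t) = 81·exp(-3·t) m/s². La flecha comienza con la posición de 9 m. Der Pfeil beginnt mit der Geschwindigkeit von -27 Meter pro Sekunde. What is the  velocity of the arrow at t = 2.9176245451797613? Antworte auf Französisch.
Nous devons intégrer notre équation de l'accélération a(t) = 81·exp(-3·t) 1 fois. La primitive de l'accélération, avec v(0) = -27, donne la vitesse: v(t) = -27·exp(-3·t). Nous avons la vitesse v(t) = -27·exp(-3·t). En substituant t = 2.9176245451797613: v(2.9176245451797613) = -0.00426617870391484.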